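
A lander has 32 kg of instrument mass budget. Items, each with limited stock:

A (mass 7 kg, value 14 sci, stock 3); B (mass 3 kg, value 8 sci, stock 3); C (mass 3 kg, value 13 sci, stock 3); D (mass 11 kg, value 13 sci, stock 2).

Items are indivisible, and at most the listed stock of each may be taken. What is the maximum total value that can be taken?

Top feasible selections:
- 2×A + 3×B + 3×C: mass 32, value 91
- 2×A + 2×B + 3×C: mass 29, value 83
Best: 91 sci.

91 sci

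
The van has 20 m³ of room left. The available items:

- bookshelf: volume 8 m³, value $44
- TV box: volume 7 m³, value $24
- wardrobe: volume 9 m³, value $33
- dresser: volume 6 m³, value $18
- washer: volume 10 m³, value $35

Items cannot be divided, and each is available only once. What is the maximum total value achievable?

$79

Check high-value combinations within 20 m³:
- bookshelf+washer: volume 8+10=18, value 44+35=79
- bookshelf+wardrobe: volume 8+9=17, value 44+33=77
- bookshelf+TV box: volume 8+7=15, value 44+24=68
- wardrobe+washer: volume 9+10=19, value 33+35=68
Best: $79.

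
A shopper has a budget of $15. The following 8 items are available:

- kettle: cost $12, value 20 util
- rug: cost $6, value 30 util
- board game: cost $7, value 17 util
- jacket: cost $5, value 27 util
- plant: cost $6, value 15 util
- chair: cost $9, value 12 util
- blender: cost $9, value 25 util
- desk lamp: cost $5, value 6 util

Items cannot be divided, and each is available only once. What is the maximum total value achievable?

Check high-value combinations within $15:
- rug+jacket: cost 6+5=11, value 30+27=57
- rug+blender: cost 6+9=15, value 30+25=55
- jacket+blender: cost 5+9=14, value 27+25=52
Best: 57 util.

57 util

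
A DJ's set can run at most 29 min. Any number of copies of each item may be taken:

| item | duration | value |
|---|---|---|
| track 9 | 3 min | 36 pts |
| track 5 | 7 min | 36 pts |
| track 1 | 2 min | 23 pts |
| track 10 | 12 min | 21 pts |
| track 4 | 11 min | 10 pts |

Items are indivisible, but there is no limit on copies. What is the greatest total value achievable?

347 pts

Best value-per-unit is track 9 at 36/3; filling with it alone gives 9×36 = 324.
Optimal mix: 9×track 9 + 1×track 1 → duration 29, value 347.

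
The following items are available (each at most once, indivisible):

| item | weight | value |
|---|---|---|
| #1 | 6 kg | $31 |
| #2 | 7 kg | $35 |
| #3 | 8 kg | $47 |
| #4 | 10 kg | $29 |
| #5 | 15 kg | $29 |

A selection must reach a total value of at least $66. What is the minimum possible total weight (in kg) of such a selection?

13

Subsets with value ≥ 66, sorted by total weight:
- #1+#2: weight 13, value 66
- #1+#3: weight 14, value 78
- #2+#3: weight 15, value 82
Minimum weight: 13 kg.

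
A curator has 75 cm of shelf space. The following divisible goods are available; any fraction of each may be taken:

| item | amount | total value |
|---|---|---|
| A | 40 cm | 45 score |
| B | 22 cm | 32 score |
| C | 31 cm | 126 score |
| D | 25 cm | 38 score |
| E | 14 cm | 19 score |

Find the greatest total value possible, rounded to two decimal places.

191.64

Take in order of value per unit:
- C (126/31 per unit): all 31 → value 126, running total 126.00
- D (38/25 per unit): all 25 → value 38, running total 164.00
- B (32/22 per unit): 19 of 22 → value 19×32/22 = 27.6364, running total 191.64
Total 191.64.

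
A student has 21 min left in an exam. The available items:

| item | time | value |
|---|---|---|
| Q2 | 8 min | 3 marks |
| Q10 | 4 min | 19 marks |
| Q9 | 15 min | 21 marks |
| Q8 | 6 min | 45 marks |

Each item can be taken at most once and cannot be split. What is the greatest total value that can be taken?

67 marks

Check high-value combinations within 21 min:
- Q2+Q10+Q8: time 8+4+6=18, value 3+19+45=67
- Q9+Q8: time 15+6=21, value 21+45=66
- Q10+Q8: time 4+6=10, value 19+45=64
Best: 67 marks.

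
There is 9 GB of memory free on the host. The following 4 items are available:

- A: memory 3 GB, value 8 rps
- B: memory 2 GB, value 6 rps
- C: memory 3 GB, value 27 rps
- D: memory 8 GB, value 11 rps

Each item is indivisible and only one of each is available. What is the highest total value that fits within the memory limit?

41 rps

Check high-value combinations within 9 GB:
- A+B+C: memory 3+2+3=8, value 8+6+27=41
- A+C: memory 3+3=6, value 8+27=35
- B+C: memory 2+3=5, value 6+27=33
Best: 41 rps.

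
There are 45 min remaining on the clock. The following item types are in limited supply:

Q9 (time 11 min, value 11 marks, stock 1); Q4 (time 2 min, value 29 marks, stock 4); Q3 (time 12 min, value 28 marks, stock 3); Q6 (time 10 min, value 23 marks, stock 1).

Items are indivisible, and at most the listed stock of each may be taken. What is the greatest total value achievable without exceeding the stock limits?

200 marks

Best selections within time 45 and stock limits:
- 4×Q4 + 3×Q3: time 44, value 200
- 4×Q4 + 2×Q3 + 1×Q6: time 42, value 195
Best: 200 marks.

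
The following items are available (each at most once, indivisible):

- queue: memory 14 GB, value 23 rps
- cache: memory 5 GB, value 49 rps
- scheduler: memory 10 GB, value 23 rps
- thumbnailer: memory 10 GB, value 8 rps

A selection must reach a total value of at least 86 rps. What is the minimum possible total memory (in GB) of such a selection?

Subsets with value ≥ 86, sorted by total memory:
- queue+cache+scheduler: memory 29, value 95
- queue+cache+scheduler+thumbnailer: memory 39, value 103
Minimum memory: 29 GB.

29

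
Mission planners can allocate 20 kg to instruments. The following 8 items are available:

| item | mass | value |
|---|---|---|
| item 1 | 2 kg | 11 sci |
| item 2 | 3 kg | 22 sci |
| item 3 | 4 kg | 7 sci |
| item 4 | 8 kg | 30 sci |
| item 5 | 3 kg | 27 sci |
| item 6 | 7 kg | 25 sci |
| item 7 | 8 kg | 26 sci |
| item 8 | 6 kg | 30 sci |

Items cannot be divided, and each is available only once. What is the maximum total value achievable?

109 sci

Check high-value combinations within 20 kg:
- item 2+item 4+item 5+item 8: mass 3+8+3+6=20, value 22+30+27+30=109
- item 2+item 5+item 7+item 8: mass 3+3+8+6=20, value 22+27+26+30=105
- item 2+item 5+item 6+item 8: mass 3+3+7+6=19, value 22+27+25+30=104
- item 1+item 4+item 5+item 8: mass 2+8+3+6=19, value 11+30+27+30=98
- item 1+item 2+item 3+item 5+item 8: mass 2+3+4+3+6=18, value 11+22+7+27+30=97
Best: 109 sci.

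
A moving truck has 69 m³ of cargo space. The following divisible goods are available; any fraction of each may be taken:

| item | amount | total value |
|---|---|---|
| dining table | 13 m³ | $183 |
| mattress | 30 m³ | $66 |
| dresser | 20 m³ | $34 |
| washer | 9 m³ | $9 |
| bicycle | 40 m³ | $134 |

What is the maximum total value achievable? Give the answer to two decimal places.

Take in order of value per unit:
- dining table (183/13 per unit): all 13 → value 183, running total 183.00
- bicycle (134/40 per unit): all 40 → value 134, running total 317.00
- mattress (66/30 per unit): 16 of 30 → value 16×66/30 = 35.2000, running total 352.20
Total 352.20.

352.20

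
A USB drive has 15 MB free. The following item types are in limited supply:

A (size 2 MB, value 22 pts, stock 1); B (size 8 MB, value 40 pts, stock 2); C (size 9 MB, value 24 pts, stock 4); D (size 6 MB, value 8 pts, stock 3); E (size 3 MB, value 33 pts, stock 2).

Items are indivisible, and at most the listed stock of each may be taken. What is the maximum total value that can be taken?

Top feasible selections:
- 1×B + 2×E: size 14, value 106
- 1×A + 1×D + 2×E: size 14, value 96
Best: 106 pts.

106 pts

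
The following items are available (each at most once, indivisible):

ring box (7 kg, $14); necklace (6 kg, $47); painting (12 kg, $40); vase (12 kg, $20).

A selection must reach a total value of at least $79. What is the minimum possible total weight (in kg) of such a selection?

18

Subsets with value ≥ 79, sorted by total weight:
- necklace+painting: weight 18, value 87
- ring box+necklace+painting: weight 25, value 101
- ring box+necklace+vase: weight 25, value 81
- necklace+painting+vase: weight 30, value 107
Minimum weight: 18 kg.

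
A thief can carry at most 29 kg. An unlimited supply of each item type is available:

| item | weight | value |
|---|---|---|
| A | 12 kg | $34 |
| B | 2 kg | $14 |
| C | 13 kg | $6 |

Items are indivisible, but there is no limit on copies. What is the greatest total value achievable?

$196

Best value-per-unit is B at 14/2, and filling with it alone uses weight 14×2=28. No mix of the others beats 14×14 = 196.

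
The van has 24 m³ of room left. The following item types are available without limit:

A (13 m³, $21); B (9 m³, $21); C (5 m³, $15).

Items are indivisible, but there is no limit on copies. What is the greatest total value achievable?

$66

Best value-per-unit is C at 15/5; filling with it alone gives 4×15 = 60.
Optimal mix: 1×B + 3×C → volume 24, value 66.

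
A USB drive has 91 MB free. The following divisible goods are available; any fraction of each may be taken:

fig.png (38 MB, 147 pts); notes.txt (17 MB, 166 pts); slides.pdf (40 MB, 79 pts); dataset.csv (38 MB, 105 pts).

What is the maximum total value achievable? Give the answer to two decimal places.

Take in order of value per unit:
- notes.txt (166/17 per unit): all 17 → value 166, running total 166.00
- fig.png (147/38 per unit): all 38 → value 147, running total 313.00
- dataset.csv (105/38 per unit): 36 of 38 → value 36×105/38 = 99.4737, running total 412.47
Total 412.47.

412.47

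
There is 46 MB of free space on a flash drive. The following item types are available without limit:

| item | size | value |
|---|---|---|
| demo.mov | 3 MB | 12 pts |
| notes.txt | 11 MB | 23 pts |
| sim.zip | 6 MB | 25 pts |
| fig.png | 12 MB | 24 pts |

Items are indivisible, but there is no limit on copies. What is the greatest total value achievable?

Best value-per-unit is sim.zip at 25/6; filling with it alone gives 7×25 = 175.
Optimal mix: 1×demo.mov + 7×sim.zip → size 45, value 187.

187 pts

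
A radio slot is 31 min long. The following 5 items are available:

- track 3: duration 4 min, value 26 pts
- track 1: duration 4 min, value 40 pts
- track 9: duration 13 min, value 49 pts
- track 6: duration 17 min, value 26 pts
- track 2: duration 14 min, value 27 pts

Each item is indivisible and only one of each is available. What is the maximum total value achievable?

116 pts

Check high-value combinations within 31 min:
- track 1+track 9+track 2: duration 4+13+14=31, value 40+49+27=116
- track 3+track 1+track 9: duration 4+4+13=21, value 26+40+49=115
- track 3+track 9+track 2: duration 4+13+14=31, value 26+49+27=102
Best: 116 pts.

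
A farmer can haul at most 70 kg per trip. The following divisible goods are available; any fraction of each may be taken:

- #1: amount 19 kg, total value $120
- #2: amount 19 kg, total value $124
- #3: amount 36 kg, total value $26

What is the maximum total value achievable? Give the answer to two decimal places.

Take in order of value per unit:
- #2 (124/19 per unit): all 19 → value 124, running total 124.00
- #1 (120/19 per unit): all 19 → value 120, running total 244.00
- #3 (26/36 per unit): 32 of 36 → value 32×26/36 = 23.1111, running total 267.11
Total 267.11.

267.11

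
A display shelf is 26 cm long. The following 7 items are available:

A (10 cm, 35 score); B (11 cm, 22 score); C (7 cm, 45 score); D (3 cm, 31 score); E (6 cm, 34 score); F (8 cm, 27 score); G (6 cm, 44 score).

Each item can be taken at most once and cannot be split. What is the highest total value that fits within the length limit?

Check high-value combinations within 26 cm:
- A+C+D+G: length 10+7+3+6=26, value 35+45+31+44=155
- C+D+E+G: length 7+3+6+6=22, value 45+31+34+44=154
- C+D+F+G: length 7+3+8+6=24, value 45+31+27+44=147
- A+C+D+E: length 10+7+3+6=26, value 35+45+31+34=145
- A+D+E+G: length 10+3+6+6=25, value 35+31+34+44=144
Best: 155 score.

155 score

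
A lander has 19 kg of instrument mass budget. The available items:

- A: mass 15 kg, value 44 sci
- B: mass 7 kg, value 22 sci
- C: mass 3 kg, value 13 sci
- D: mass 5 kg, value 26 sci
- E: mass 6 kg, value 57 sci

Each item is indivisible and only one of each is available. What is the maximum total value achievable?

105 sci

Check high-value combinations within 19 kg:
- B+D+E: mass 7+5+6=18, value 22+26+57=105
- C+D+E: mass 3+5+6=14, value 13+26+57=96
- B+C+E: mass 7+3+6=16, value 22+13+57=92
- D+E: mass 5+6=11, value 26+57=83
- B+E: mass 7+6=13, value 22+57=79
Best: 105 sci.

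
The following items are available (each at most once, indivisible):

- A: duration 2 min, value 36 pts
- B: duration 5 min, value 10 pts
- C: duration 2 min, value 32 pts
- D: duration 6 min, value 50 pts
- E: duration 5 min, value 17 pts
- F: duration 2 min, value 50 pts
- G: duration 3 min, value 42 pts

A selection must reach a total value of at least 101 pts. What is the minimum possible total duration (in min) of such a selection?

Subsets with value ≥ 101, sorted by total duration:
- A+C+F: duration 6, value 118
- A+F+G: duration 7, value 128
Minimum duration: 6 min.

6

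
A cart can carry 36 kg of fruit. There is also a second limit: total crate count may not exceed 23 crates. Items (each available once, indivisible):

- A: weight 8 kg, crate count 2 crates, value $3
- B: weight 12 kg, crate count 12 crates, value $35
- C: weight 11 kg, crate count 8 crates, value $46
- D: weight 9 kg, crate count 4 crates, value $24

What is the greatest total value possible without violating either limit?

$84

Feasible sets respecting both limits:
- A+B+C: weight 31, crate count 22, value 84
- B+C: weight 23, crate count 20, value 81
- A+C+D: weight 28, crate count 14, value 73
Best: $84.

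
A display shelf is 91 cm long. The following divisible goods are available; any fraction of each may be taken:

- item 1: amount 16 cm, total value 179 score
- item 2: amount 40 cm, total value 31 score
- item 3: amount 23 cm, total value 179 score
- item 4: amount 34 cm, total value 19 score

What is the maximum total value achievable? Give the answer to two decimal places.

395.71

Take in order of value per unit:
- item 1 (179/16 per unit): all 16 → value 179, running total 179.00
- item 3 (179/23 per unit): all 23 → value 179, running total 358.00
- item 2 (31/40 per unit): all 40 → value 31, running total 389.00
- item 4 (19/34 per unit): 12 of 34 → value 12×19/34 = 6.7059, running total 395.71
Total 395.71.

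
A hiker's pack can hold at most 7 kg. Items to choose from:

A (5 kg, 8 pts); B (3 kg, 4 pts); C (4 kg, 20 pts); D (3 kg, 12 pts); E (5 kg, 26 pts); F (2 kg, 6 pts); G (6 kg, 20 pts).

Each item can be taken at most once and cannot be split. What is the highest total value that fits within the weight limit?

Check high-value combinations within 7 kg:
- C+D: weight 4+3=7, value 20+12=32
- E+F: weight 5+2=7, value 26+6=32
- E: weight 5, value 26
- C+F: weight 4+2=6, value 20+6=26
Best: 32 pts.

32 pts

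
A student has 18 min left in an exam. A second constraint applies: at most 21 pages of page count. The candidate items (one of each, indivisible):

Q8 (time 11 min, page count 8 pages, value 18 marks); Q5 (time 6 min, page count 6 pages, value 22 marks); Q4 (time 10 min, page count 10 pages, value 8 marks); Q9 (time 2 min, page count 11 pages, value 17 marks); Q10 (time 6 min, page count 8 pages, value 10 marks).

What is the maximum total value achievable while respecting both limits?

40 marks

Feasible sets respecting both limits:
- Q8+Q5: time 17, page count 14, value 40
- Q5+Q9: time 8, page count 17, value 39
- Q8+Q9: time 13, page count 19, value 35
Best: 40 marks.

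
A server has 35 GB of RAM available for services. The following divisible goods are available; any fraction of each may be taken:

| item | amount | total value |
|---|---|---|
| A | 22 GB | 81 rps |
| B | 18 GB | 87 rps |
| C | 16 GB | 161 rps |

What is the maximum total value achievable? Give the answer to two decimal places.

Take in order of value per unit:
- C (161/16 per unit): all 16 → value 161, running total 161.00
- B (87/18 per unit): all 18 → value 87, running total 248.00
- A (81/22 per unit): 1 of 22 → value 1×81/22 = 3.6818, running total 251.68
Total 251.68.

251.68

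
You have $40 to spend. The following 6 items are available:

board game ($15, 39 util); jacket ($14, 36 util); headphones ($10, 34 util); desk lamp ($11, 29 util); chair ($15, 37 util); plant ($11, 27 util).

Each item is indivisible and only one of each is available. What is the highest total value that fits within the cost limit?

110 util

This is a 0/1 knapsack; check combinations near the capacity.
- board game+headphones+chair: cost 15+10+15=40, value 39+34+37=110
- board game+jacket+headphones: cost 15+14+10=39, value 39+36+34=109
- jacket+headphones+chair: cost 14+10+15=39, value 36+34+37=107
- board game+jacket+desk lamp: cost 15+14+11=40, value 39+36+29=104
- board game+headphones+desk lamp: cost 15+10+11=36, value 39+34+29=102
Best: 110 util.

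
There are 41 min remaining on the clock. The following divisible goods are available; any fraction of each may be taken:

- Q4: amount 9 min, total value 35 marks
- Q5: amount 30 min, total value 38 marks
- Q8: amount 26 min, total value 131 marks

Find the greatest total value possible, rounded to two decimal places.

Take in order of value per unit:
- Q8 (131/26 per unit): all 26 → value 131, running total 131.00
- Q4 (35/9 per unit): all 9 → value 35, running total 166.00
- Q5 (38/30 per unit): 6 of 30 → value 6×38/30 = 7.6000, running total 173.60
Total 173.60.

173.60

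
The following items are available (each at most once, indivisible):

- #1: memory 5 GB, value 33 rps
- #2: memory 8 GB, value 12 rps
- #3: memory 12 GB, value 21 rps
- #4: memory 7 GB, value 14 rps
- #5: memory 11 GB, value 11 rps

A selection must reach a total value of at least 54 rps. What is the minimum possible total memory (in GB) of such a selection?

17

Subsets with value ≥ 54, sorted by total memory:
- #1+#3: memory 17, value 54
- #1+#2+#4: memory 20, value 59
- #1+#4+#5: memory 23, value 58
- #1+#3+#4: memory 24, value 68
Minimum memory: 17 GB.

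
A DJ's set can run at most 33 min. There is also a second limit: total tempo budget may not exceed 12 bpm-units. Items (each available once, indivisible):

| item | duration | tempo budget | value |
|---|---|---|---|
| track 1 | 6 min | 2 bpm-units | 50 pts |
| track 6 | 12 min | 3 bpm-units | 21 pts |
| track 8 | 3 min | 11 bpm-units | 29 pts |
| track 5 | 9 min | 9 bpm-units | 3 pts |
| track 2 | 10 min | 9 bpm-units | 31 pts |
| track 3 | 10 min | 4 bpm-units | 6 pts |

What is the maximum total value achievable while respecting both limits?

Feasible sets respecting both limits:
- track 1+track 2: duration 16, tempo budget 11, value 81
- track 1+track 6+track 3: duration 28, tempo budget 9, value 77
- track 1+track 6: duration 18, tempo budget 5, value 71
- track 1+track 3: duration 16, tempo budget 6, value 56
Best: 81 pts.

81 pts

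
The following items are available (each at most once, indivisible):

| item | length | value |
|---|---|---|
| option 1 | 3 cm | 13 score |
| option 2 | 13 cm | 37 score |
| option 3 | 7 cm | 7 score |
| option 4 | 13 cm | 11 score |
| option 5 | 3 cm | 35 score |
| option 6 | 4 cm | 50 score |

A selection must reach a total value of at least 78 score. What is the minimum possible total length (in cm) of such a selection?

Subsets with value ≥ 78, sorted by total length:
- option 5+option 6: length 7, value 85
- option 1+option 5+option 6: length 10, value 98
- option 3+option 5+option 6: length 14, value 92
- option 1+option 3+option 5+option 6: length 17, value 105
Minimum length: 7 cm.

7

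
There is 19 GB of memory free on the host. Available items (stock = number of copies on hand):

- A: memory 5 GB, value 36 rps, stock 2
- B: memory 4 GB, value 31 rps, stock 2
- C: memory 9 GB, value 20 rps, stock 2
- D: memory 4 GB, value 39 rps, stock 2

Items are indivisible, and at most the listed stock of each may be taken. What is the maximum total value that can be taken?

150 rps

Top feasible selections:
- 2×A + 2×D: memory 18, value 150
- 1×A + 1×B + 2×D: memory 17, value 145
- 2×A + 1×B + 1×D: memory 18, value 142
Best: 150 rps.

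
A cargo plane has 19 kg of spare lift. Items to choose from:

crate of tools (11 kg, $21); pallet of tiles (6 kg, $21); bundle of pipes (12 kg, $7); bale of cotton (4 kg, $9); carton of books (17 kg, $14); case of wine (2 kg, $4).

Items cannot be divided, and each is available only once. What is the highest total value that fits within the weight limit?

$46

Check high-value combinations within 19 kg:
- crate of tools+pallet of tiles+case of wine: weight 11+6+2=19, value 21+21+4=46
- crate of tools+pallet of tiles: weight 11+6=17, value 21+21=42
- pallet of tiles+bale of cotton+case of wine: weight 6+4+2=12, value 21+9+4=34
Best: $46.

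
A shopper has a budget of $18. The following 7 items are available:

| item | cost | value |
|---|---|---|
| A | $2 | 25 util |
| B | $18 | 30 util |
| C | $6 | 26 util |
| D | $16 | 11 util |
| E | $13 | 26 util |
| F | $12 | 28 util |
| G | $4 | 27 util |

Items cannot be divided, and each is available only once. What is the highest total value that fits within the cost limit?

80 util

Check high-value combinations within $18:
- A+F+G: cost 2+12+4=18, value 25+28+27=80
- A+C+G: cost 2+6+4=12, value 25+26+27=78
- F+G: cost 12+4=16, value 28+27=55
- C+F: cost 6+12=18, value 26+28=54
Best: 80 util.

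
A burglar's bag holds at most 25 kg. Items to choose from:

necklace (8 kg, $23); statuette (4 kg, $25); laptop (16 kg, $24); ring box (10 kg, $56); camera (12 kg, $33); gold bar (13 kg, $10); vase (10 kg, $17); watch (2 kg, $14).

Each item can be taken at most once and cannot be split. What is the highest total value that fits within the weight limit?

Check high-value combinations within 25 kg:
- necklace+statuette+ring box+watch: weight 8+4+10+2=24, value 23+25+56+14=118
- necklace+statuette+ring box: weight 8+4+10=22, value 23+25+56=104
- ring box+camera+watch: weight 10+12+2=24, value 56+33+14=103
- statuette+ring box+vase: weight 4+10+10=24, value 25+56+17=98
Best: $118.

$118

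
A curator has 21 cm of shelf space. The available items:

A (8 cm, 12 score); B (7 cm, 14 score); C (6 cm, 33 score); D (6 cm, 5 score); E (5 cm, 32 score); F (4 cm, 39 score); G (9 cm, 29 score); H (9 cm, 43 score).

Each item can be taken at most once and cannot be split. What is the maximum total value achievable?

115 score

This is a 0/1 knapsack; check combinations near the capacity.
- C+F+H: length 6+4+9=19, value 33+39+43=115
- E+F+H: length 5+4+9=18, value 32+39+43=114
- C+D+E+F: length 6+6+5+4=21, value 33+5+32+39=109
- C+E+H: length 6+5+9=20, value 33+32+43=108
Best: 115 score.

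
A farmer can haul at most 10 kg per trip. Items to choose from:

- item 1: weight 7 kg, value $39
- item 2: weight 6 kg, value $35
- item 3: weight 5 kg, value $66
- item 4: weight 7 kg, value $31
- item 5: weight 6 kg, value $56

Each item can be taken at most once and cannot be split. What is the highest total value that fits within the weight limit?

Check high-value combinations within 10 kg:
- item 3: weight 5, value 66
- item 5: weight 6, value 56
- item 1: weight 7, value 39
Best: $66.

$66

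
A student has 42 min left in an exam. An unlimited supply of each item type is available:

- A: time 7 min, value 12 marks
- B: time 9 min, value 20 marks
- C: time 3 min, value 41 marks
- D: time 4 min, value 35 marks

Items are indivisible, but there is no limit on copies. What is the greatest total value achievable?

574 marks

Best value-per-unit is C at 41/3, and filling with it alone uses time 14×3=42. No mix of the others beats 14×41 = 574.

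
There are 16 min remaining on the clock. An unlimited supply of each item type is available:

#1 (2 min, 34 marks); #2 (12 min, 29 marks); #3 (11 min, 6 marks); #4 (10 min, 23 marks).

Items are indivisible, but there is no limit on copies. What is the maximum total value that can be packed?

Best value-per-unit is #1 at 34/2, and filling with it alone uses time 8×2=16. No mix of the others beats 8×34 = 272.

272 marks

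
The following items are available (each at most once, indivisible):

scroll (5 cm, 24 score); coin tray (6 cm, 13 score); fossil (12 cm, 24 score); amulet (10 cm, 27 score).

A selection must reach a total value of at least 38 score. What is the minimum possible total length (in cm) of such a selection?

15

Subsets with value ≥ 38, sorted by total length:
- scroll+amulet: length 15, value 51
- coin tray+amulet: length 16, value 40
Minimum length: 15 cm.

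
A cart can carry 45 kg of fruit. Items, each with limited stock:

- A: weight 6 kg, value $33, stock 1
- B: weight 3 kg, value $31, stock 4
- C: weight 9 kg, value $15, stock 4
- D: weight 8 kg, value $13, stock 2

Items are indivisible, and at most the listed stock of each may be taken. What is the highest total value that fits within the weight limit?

Top feasible selections:
- 1×A + 4×B + 3×C: weight 45, value 202
- 1×A + 4×B + 2×C + 1×D: weight 44, value 200
Best: $202.

$202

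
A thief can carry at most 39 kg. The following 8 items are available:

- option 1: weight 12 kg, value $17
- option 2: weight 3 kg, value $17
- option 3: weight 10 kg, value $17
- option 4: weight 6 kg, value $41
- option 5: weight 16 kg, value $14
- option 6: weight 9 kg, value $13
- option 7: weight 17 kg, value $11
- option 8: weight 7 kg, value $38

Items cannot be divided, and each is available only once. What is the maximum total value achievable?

Check high-value combinations within 39 kg:
- option 1+option 2+option 3+option 4+option 8: weight 12+3+10+6+7=38, value 17+17+17+41+38=130
- option 2+option 3+option 4+option 6+option 8: weight 3+10+6+9+7=35, value 17+17+41+13+38=126
- option 1+option 2+option 4+option 6+option 8: weight 12+3+6+9+7=37, value 17+17+41+13+38=126
- option 2+option 3+option 4+option 8: weight 3+10+6+7=26, value 17+17+41+38=113
- option 1+option 2+option 4+option 8: weight 12+3+6+7=28, value 17+17+41+38=113
Best: $130.

$130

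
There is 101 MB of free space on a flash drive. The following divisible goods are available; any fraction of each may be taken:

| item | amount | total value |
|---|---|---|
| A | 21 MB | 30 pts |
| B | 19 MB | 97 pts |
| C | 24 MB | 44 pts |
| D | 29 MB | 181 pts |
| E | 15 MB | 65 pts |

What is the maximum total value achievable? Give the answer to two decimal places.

407.00

Take in order of value per unit:
- D (181/29 per unit): all 29 → value 181, running total 181.00
- B (97/19 per unit): all 19 → value 97, running total 278.00
- E (65/15 per unit): all 15 → value 65, running total 343.00
- C (44/24 per unit): all 24 → value 44, running total 387.00
- A (30/21 per unit): 14 of 21 → value 14×30/21 = 20.0000, running total 407.00
Total 407.00.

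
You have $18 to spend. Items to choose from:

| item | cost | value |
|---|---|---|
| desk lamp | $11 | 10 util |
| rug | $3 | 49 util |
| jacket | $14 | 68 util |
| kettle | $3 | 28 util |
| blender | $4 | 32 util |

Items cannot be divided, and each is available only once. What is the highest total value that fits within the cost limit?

This is a 0/1 knapsack; check combinations near the capacity.
- rug+jacket: cost 3+14=17, value 49+68=117
- rug+kettle+blender: cost 3+3+4=10, value 49+28+32=109
- jacket+blender: cost 14+4=18, value 68+32=100
Best: 117 util.

117 util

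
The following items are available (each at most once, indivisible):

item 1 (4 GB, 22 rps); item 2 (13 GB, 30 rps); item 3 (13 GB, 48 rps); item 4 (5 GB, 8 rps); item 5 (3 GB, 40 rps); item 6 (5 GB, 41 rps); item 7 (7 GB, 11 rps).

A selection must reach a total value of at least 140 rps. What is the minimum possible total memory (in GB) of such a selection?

Subsets with value ≥ 140, sorted by total memory:
- item 1+item 3+item 5+item 6: memory 25, value 151
- item 3+item 5+item 6+item 7: memory 28, value 140
Minimum memory: 25 GB.

25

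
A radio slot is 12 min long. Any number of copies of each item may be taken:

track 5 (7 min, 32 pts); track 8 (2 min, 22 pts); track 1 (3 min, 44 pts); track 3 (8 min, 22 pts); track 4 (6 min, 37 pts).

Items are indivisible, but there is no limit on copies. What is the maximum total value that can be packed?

176 pts

Best value-per-unit is track 1 at 44/3, and filling with it alone uses duration 4×3=12. No mix of the others beats 4×44 = 176.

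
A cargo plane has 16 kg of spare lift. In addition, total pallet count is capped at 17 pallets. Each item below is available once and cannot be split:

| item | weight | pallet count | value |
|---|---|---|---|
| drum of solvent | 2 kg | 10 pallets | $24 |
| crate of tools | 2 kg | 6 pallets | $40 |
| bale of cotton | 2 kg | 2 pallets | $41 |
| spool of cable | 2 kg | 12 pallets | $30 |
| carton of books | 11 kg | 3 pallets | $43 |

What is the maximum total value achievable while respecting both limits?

Feasible sets respecting both limits:
- crate of tools+bale of cotton+carton of books: weight 15, pallet count 11, value 124
- bale of cotton+spool of cable+carton of books: weight 15, pallet count 17, value 114
- drum of solvent+bale of cotton+carton of books: weight 15, pallet count 15, value 108
Best: $124.

$124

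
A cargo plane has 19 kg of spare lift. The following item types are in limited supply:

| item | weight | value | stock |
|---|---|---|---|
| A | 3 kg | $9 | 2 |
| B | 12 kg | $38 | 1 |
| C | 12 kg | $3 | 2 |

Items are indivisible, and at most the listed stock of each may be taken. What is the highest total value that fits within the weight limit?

$56

Top feasible selections:
- 2×A + 1×B: weight 18, value 56
- 1×A + 1×B: weight 15, value 47
- 1×B: weight 12, value 38
Best: $56.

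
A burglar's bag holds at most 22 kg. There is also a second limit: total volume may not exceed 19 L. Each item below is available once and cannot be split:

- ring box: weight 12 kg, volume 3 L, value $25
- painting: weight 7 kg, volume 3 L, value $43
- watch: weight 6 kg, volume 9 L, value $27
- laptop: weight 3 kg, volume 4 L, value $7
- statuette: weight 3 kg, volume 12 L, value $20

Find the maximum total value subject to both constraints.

Feasible sets respecting both limits:
- ring box+painting+statuette: weight 22, volume 18, value 88
- painting+watch+laptop: weight 16, volume 16, value 77
- ring box+painting+laptop: weight 22, volume 10, value 75
Best: $88.

$88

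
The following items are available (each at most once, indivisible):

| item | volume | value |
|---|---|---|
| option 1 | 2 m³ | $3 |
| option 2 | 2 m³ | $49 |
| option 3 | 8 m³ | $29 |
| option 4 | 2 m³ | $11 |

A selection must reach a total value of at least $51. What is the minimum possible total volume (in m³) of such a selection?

Subsets with value ≥ 51, sorted by total volume:
- option 2+option 4: volume 4, value 60
- option 1+option 2: volume 4, value 52
- option 1+option 2+option 4: volume 6, value 63
- option 2+option 3: volume 10, value 78
Minimum volume: 4 m³.

4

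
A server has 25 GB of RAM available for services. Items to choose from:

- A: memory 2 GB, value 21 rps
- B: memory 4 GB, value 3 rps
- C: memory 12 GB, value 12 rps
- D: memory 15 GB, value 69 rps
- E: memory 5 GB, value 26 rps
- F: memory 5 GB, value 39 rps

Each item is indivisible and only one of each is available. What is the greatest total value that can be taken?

Check high-value combinations within 25 GB:
- D+E+F: memory 15+5+5=25, value 69+26+39=134
- A+D+F: memory 2+15+5=22, value 21+69+39=129
- A+D+E: memory 2+15+5=22, value 21+69+26=116
- B+D+F: memory 4+15+5=24, value 3+69+39=111
- D+F: memory 15+5=20, value 69+39=108
Best: 134 rps.

134 rps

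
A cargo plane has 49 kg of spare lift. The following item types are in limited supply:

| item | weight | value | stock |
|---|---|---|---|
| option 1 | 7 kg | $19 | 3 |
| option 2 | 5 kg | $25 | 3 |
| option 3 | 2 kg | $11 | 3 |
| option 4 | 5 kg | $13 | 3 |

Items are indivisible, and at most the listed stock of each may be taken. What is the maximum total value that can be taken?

$178

Top feasible selections:
- 3×option 1 + 3×option 2 + 3×option 3 + 1×option 4: weight 47, value 178
- 2×option 1 + 3×option 2 + 2×option 3 + 3×option 4: weight 48, value 174
- 2×option 1 + 3×option 2 + 3×option 3 + 2×option 4: weight 45, value 172
- 3×option 1 + 3×option 2 + 1×option 3 + 2×option 4: weight 48, value 169
Best: $178.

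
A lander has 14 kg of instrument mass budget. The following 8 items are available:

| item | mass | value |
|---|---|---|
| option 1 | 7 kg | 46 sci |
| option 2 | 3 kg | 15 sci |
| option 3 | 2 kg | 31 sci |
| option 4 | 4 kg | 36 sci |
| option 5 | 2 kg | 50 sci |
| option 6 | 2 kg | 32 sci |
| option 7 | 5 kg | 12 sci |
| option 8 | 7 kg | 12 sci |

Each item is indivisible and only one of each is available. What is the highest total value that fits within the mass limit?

Check high-value combinations within 14 kg:
- option 2+option 3+option 4+option 5+option 6: mass 3+2+4+2+2=13, value 15+31+36+50+32=164
- option 1+option 3+option 5+option 6: mass 7+2+2+2=13, value 46+31+50+32=159
- option 3+option 4+option 5+option 6: mass 2+4+2+2=10, value 31+36+50+32=149
- option 1+option 2+option 5+option 6: mass 7+3+2+2=14, value 46+15+50+32=143
Best: 164 sci.

164 sci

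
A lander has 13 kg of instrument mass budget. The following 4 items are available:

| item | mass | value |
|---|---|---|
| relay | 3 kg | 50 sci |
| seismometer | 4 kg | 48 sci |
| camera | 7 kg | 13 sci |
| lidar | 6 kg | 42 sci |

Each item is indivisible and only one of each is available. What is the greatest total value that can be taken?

Check high-value combinations within 13 kg:
- relay+seismometer+lidar: mass 3+4+6=13, value 50+48+42=140
- relay+seismometer: mass 3+4=7, value 50+48=98
- relay+lidar: mass 3+6=9, value 50+42=92
Best: 140 sci.

140 sci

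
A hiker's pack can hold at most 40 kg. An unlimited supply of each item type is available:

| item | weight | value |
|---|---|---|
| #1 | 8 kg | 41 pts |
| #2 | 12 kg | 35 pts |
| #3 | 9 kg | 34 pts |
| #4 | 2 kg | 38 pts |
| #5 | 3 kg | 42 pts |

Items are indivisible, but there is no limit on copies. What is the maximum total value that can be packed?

Best value-per-unit is #4 at 38/2, and filling with it alone uses weight 20×2=40. No mix of the others beats 20×38 = 760.

760 pts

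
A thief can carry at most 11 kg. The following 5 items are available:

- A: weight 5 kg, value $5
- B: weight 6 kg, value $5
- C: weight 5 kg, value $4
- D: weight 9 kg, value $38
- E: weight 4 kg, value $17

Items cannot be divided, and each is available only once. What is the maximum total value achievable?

$38

This is a 0/1 knapsack; check combinations near the capacity.
- D: weight 9, value 38
- A+E: weight 5+4=9, value 5+17=22
- B+E: weight 6+4=10, value 5+17=22
Best: $38.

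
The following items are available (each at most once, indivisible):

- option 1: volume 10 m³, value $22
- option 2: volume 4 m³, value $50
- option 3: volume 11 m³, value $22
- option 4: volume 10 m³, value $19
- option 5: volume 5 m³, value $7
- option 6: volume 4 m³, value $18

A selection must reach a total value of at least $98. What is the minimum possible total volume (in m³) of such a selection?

28

Subsets with value ≥ 98, sorted by total volume:
- option 1+option 2+option 4+option 6: volume 28, value 109
- option 1+option 2+option 3+option 6: volume 29, value 112
- option 2+option 3+option 4+option 6: volume 29, value 109
Minimum volume: 28 m³.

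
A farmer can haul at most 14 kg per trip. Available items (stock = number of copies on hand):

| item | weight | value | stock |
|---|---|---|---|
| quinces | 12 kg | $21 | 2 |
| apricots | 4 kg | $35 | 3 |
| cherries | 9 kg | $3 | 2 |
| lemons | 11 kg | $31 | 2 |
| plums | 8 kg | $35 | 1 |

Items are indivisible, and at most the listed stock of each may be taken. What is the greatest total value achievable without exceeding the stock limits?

$105

Top feasible selections:
- 3×apricots: weight 12, value 105
- 2×apricots: weight 8, value 70
- 1×apricots + 1×plums: weight 12, value 70
Best: $105.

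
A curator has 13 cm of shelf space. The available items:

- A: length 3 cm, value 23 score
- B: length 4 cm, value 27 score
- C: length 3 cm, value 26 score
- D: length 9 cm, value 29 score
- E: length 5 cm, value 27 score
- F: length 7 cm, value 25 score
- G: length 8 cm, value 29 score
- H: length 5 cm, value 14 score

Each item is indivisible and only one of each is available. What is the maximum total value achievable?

80 score

Check high-value combinations within 13 cm:
- B+C+E: length 4+3+5=12, value 27+26+27=80
- A+B+E: length 3+4+5=12, value 23+27+27=77
- A+B+C: length 3+4+3=10, value 23+27+26=76
- A+C+E: length 3+3+5=11, value 23+26+27=76
- A+C+F: length 3+3+7=13, value 23+26+25=74
Best: 80 score.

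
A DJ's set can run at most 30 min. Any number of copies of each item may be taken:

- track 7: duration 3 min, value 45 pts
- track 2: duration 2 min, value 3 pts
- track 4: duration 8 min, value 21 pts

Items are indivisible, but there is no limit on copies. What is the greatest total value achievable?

Best value-per-unit is track 7 at 45/3, and filling with it alone uses duration 10×3=30. No mix of the others beats 10×45 = 450.

450 pts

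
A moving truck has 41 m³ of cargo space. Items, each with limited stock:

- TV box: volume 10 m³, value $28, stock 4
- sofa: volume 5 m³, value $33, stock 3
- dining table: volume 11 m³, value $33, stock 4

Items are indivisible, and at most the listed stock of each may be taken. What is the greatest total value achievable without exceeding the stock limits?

$165

Best selections within volume 41 and stock limits:
- 3×sofa + 2×dining table: volume 37, value 165
- 1×TV box + 3×sofa + 1×dining table: volume 36, value 160
Best: $165.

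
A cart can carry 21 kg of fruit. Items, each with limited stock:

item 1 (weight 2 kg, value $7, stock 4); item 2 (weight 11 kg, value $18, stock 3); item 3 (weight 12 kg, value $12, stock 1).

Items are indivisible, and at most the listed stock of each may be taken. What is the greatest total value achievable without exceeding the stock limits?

$46

Best selections within weight 21 and stock limits:
- 4×item 1 + 1×item 2: weight 19, value 46
- 4×item 1 + 1×item 3: weight 20, value 40
Best: $46.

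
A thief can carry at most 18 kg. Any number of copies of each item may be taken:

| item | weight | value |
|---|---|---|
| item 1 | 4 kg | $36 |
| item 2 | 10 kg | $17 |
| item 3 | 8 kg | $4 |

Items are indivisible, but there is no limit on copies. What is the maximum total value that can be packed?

Best value-per-unit is item 1 at 36/4, and filling with it alone uses weight 4×4=16. No mix of the others beats 4×36 = 144.

$144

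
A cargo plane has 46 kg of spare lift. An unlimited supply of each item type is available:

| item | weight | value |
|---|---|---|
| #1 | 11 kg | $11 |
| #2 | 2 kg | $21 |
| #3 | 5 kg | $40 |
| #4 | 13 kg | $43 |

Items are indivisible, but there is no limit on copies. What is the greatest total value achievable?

Best value-per-unit is #2 at 21/2, and filling with it alone uses weight 23×2=46. No mix of the others beats 23×21 = 483.

$483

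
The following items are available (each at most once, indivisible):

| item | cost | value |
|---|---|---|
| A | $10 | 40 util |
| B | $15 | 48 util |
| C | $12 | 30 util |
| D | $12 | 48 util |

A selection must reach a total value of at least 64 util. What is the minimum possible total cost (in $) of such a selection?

22

Subsets with value ≥ 64, sorted by total cost:
- A+D: cost 22, value 88
- A+C: cost 22, value 70
Minimum cost: 22 $.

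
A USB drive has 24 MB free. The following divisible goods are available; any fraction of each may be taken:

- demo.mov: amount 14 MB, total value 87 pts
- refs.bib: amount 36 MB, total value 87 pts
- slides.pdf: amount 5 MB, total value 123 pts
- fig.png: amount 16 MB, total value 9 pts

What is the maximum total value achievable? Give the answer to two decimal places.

222.08

Take in order of value per unit:
- slides.pdf (123/5 per unit): all 5 → value 123, running total 123.00
- demo.mov (87/14 per unit): all 14 → value 87, running total 210.00
- refs.bib (87/36 per unit): 5 of 36 → value 5×87/36 = 12.0833, running total 222.08
Total 222.08.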